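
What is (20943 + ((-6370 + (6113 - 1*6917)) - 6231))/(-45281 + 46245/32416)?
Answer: -244351808/1467782651 ≈ -0.16648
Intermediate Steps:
(20943 + ((-6370 + (6113 - 1*6917)) - 6231))/(-45281 + 46245/32416) = (20943 + ((-6370 + (6113 - 6917)) - 6231))/(-45281 + 46245*(1/32416)) = (20943 + ((-6370 - 804) - 6231))/(-45281 + 46245/32416) = (20943 + (-7174 - 6231))/(-1467782651/32416) = (20943 - 13405)*(-32416/1467782651) = 7538*(-32416/1467782651) = -244351808/1467782651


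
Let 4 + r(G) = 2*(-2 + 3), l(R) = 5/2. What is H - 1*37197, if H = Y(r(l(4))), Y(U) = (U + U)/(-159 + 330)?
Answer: -6360691/171 ≈ -37197.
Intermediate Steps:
l(R) = 5/2 (l(R) = 5*(½) = 5/2)
r(G) = -2 (r(G) = -4 + 2*(-2 + 3) = -4 + 2*1 = -4 + 2 = -2)
Y(U) = 2*U/171 (Y(U) = (2*U)/171 = (2*U)*(1/171) = 2*U/171)
H = -4/171 (H = (2/171)*(-2) = -4/171 ≈ -0.023392)
H - 1*37197 = -4/171 - 1*37197 = -4/171 - 37197 = -6360691/171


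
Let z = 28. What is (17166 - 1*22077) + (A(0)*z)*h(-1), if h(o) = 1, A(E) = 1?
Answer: -4883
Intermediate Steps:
(17166 - 1*22077) + (A(0)*z)*h(-1) = (17166 - 1*22077) + (1*28)*1 = (17166 - 22077) + 28*1 = -4911 + 28 = -4883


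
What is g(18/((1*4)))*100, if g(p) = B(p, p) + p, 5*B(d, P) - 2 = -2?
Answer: 450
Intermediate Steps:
B(d, P) = 0 (B(d, P) = 2/5 + (1/5)*(-2) = 2/5 - 2/5 = 0)
g(p) = p (g(p) = 0 + p = p)
g(18/((1*4)))*100 = (18/((1*4)))*100 = (18/4)*100 = (18*(1/4))*100 = (9/2)*100 = 450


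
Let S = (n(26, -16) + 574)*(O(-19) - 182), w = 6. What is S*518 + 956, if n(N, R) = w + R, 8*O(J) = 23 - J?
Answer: -51636910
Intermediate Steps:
O(J) = 23/8 - J/8 (O(J) = (23 - J)/8 = 23/8 - J/8)
n(N, R) = 6 + R
S = -99687 (S = ((6 - 16) + 574)*((23/8 - ⅛*(-19)) - 182) = (-10 + 574)*((23/8 + 19/8) - 182) = 564*(21/4 - 182) = 564*(-707/4) = -99687)
S*518 + 956 = -99687*518 + 956 = -51637866 + 956 = -51636910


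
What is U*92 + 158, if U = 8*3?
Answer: 2366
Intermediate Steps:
U = 24
U*92 + 158 = 24*92 + 158 = 2208 + 158 = 2366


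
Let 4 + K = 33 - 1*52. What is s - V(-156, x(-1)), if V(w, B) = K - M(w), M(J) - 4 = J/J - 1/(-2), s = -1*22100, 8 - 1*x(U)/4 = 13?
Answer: -44143/2 ≈ -22072.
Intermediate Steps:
x(U) = -20 (x(U) = 32 - 4*13 = 32 - 52 = -20)
K = -23 (K = -4 + (33 - 1*52) = -4 + (33 - 52) = -4 - 19 = -23)
s = -22100
M(J) = 11/2 (M(J) = 4 + (J/J - 1/(-2)) = 4 + (1 - 1*(-½)) = 4 + (1 + ½) = 4 + 3/2 = 11/2)
V(w, B) = -57/2 (V(w, B) = -23 - 1*11/2 = -23 - 11/2 = -57/2)
s - V(-156, x(-1)) = -22100 - 1*(-57/2) = -22100 + 57/2 = -44143/2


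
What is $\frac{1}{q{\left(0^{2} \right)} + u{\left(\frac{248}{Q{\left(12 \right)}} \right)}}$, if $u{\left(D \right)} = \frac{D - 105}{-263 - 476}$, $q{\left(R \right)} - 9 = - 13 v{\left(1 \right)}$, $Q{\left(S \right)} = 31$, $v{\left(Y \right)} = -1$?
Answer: $\frac{739}{16355} \approx 0.045185$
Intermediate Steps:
$q{\left(R \right)} = 22$ ($q{\left(R \right)} = 9 - -13 = 9 + 13 = 22$)
$u{\left(D \right)} = \frac{105}{739} - \frac{D}{739}$ ($u{\left(D \right)} = \frac{-105 + D}{-739} = \left(-105 + D\right) \left(- \frac{1}{739}\right) = \frac{105}{739} - \frac{D}{739}$)
$\frac{1}{q{\left(0^{2} \right)} + u{\left(\frac{248}{Q{\left(12 \right)}} \right)}} = \frac{1}{22 + \left(\frac{105}{739} - \frac{248 \cdot \frac{1}{31}}{739}\right)} = \frac{1}{22 + \left(\frac{105}{739} - \frac{8}{739}\right)} = \frac{1}{22 + \frac{97}{739}} = \frac{1}{\frac{16355}{739}} = \frac{739}{16355}$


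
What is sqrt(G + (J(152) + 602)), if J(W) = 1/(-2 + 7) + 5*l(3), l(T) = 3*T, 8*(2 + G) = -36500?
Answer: I*sqrt(391730)/10 ≈ 62.588*I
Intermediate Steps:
G = -9129/2 (G = -2 + (1/8)*(-36500) = -2 - 9125/2 = -9129/2 ≈ -4564.5)
J(W) = 226/5 (J(W) = 1/(-2 + 7) + 5*(3*3) = 1/5 + 5*9 = 1/5 + 45 = 226/5)
sqrt(G + (J(152) + 602)) = sqrt(-9129/2 + (226/5 + 602)) = sqrt(-9129/2 + 3236/5) = sqrt(-39173/10) = I*sqrt(391730)/10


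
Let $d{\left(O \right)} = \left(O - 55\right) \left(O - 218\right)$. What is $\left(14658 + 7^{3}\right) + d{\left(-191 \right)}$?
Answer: $115615$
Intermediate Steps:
$d{\left(O \right)} = \left(-218 + O\right) \left(-55 + O\right)$ ($d{\left(O \right)} = \left(-55 + O\right) \left(-218 + O\right) = \left(-218 + O\right) \left(-55 + O\right)$)
$\left(14658 + 7^{3}\right) + d{\left(-191 \right)} = \left(14658 + 7^{3}\right) + \left(11990 + \left(-191\right)^{2} - -52143\right) = \left(14658 + 343\right) + \left(11990 + 36481 + 52143\right) = 15001 + 100614 = 115615$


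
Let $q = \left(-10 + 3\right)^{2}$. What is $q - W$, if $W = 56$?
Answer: $-7$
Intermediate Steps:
$q = 49$ ($q = \left(-7\right)^{2} = 49$)
$q - W = 49 - 56 = -7$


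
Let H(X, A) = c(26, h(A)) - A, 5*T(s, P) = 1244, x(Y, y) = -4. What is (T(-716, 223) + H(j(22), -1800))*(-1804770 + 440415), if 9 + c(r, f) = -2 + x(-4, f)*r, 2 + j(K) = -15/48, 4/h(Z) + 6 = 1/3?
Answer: -2638389699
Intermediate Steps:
h(Z) = -12/17 (h(Z) = 4/(-6 + 1/3) = 4/(-17/3) = 4*(-3/17) = -12/17)
T(s, P) = 1244/5 (T(s, P) = (1/5)*1244 = 1244/5)
j(K) = -37/16 (j(K) = -2 - 15/48 = -2 - 15*1/48 = -2 - 5/16 = -37/16)
c(r, f) = -11 - 4*r (c(r, f) = -9 + (-2 - 4*r) = -11 - 4*r)
H(X, A) = -115 - A (H(X, A) = (-11 - 4*26) - A = (-11 - 104) - A = -115 - A)
(T(-716, 223) + H(j(22), -1800))*(-1804770 + 440415) = (1244/5 + (-115 - 1*(-1800)))*(-1804770 + 440415) = (1244/5 + (-115 + 1800))*(-1364355) = (1244/5 + 1685)*(-1364355) = (9669/5)*(-1364355) = -2638389699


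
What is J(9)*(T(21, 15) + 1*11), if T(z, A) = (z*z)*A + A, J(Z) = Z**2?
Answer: 537921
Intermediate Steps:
T(z, A) = A + A*z**2 (T(z, A) = z**2*A + A = A*z**2 + A = A + A*z**2)
J(9)*(T(21, 15) + 1*11) = 9**2*(15*(1 + 21**2) + 1*11) = 81*(15*(1 + 441) + 11) = 81*(15*442 + 11) = 81*(6630 + 11) = 81*6641 = 537921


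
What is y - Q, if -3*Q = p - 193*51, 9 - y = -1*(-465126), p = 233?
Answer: -1404961/3 ≈ -4.6832e+5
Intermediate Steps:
y = -465117 (y = 9 - (-1)*(-465126) = 9 - 1*465126 = 9 - 465126 = -465117)
Q = 9610/3 (Q = -(233 - 193*51)/3 = -(233 - 9843)/3 = -⅓*(-9610) = 9610/3 ≈ 3203.3)
y - Q = -465117 - 1*9610/3 = -465117 - 9610/3 = -1404961/3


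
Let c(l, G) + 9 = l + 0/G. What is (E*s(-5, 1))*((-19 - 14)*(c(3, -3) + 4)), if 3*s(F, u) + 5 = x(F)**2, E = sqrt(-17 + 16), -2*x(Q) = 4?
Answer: -22*I ≈ -22.0*I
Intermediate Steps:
c(l, G) = -9 + l (c(l, G) = -9 + (l + 0/G) = -9 + (l + 0) = -9 + l)
x(Q) = -2 (x(Q) = -1/2*4 = -2)
E = I (E = sqrt(-1) = I ≈ 1.0*I)
s(F, u) = -1/3 (s(F, u) = -5/3 + (1/3)*(-2)**2 = -5/3 + (1/3)*4 = -5/3 + 4/3 = -1/3)
(E*s(-5, 1))*((-19 - 14)*(c(3, -3) + 4)) = (I*(-1/3))*((-19 - 14)*((-9 + 3) + 4)) = (-I/3)*(-33*(-6 + 4)) = (-I/3)*(-33*(-2)) = -I/3*66 = -22*I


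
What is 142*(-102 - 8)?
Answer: -15620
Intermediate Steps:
142*(-102 - 8) = 142*(-110) = -15620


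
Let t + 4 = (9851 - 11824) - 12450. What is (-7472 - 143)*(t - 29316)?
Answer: 333102945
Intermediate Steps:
t = -14427 (t = -4 + ((9851 - 11824) - 12450) = -4 + (-1973 - 12450) = -4 - 14423 = -14427)
(-7472 - 143)*(t - 29316) = (-7472 - 143)*(-14427 - 29316) = -7615*(-43743) = 333102945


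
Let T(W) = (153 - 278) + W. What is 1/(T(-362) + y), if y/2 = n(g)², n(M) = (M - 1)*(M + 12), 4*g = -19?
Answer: 128/382553 ≈ 0.00033459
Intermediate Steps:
g = -19/4 (g = (¼)*(-19) = -19/4 ≈ -4.7500)
n(M) = (-1 + M)*(12 + M)
y = 444889/128 (y = 2*(-12 + (-19/4)² + 11*(-19/4))² = 2*(-12 + 361/16 - 209/4)² = 2*(-667/16)² = 2*(444889/256) = 444889/128 ≈ 3475.7)
T(W) = -125 + W
1/(T(-362) + y) = 1/((-125 - 362) + 444889/128) = 1/(-487 + 444889/128) = 1/(382553/128) = 128/382553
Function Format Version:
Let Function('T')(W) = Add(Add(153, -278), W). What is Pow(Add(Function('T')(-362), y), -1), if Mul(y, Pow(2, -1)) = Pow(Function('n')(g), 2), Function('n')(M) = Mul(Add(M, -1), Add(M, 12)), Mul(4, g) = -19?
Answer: Rational(128, 382553) ≈ 0.00033459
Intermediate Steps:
g = Rational(-19, 4) (g = Mul(Rational(1, 4), -19) = Rational(-19, 4) ≈ -4.7500)
Function('n')(M) = Mul(Add(-1, M), Add(12, M))
y = Rational(444889, 128) (y = Mul(2, Pow(Add(-12, Pow(Rational(-19, 4), 2), Mul(11, Rational(-19, 4))), 2)) = Mul(2, Pow(Add(-12, Rational(361, 16), Rational(-209, 4)), 2)) = Mul(2, Pow(Rational(-667, 16), 2)) = Mul(2, Rational(444889, 256)) = Rational(444889, 128) ≈ 3475.7)
Function('T')(W) = Add(-125, W)
Pow(Add(Function('T')(-362), y), -1) = Pow(Add(Add(-125, -362), Rational(444889, 128)), -1) = Pow(Add(-487, Rational(444889, 128)), -1) = Pow(Rational(382553, 128), -1) = Rational(128, 382553)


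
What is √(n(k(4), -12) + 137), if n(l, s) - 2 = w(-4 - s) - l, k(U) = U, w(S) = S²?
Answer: √199 ≈ 14.107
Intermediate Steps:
n(l, s) = 2 + (-4 - s)² - l (n(l, s) = 2 + ((-4 - s)² - l) = 2 + (-4 - s)² - l)
√(n(k(4), -12) + 137) = √((2 + (4 - 12)² - 1*4) + 137) = √((2 + (-8)² - 4) + 137) = √((2 + 64 - 4) + 137) = √(62 + 137) = √199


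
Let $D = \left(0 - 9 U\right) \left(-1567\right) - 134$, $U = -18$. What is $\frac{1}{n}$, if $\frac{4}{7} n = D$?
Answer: $- \frac{1}{444479} \approx -2.2498 \cdot 10^{-6}$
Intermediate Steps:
$D = -253988$ ($D = \left(0 - -162\right) \left(-1567\right) - 134 = \left(0 + 162\right) \left(-1567\right) - 134 = 162 \left(-1567\right) - 134 = -253854 - 134 = -253988$)
$n = -444479$ ($n = \frac{7}{4} \left(-253988\right) = -444479$)
$\frac{1}{n} = \frac{1}{-444479} = - \frac{1}{444479}$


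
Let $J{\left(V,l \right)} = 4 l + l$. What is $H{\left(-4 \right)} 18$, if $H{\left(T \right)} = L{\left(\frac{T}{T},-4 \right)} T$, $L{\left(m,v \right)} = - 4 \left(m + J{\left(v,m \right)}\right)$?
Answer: $1728$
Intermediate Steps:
$J{\left(V,l \right)} = 5 l$
$L{\left(m,v \right)} = - 24 m$ ($L{\left(m,v \right)} = - 4 \left(m + 5 m\right) = - 4 \cdot 6 m = - 24 m$)
$H{\left(T \right)} = - 24 T$ ($H{\left(T \right)} = - 24 \frac{T}{T} T = \left(-24\right) 1 T = - 24 T$)
$H{\left(-4 \right)} 18 = \left(-24\right) \left(-4\right) 18 = 96 \cdot 18 = 1728$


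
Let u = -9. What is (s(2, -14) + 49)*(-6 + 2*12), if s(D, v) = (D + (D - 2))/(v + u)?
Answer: 20250/23 ≈ 880.43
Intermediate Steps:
s(D, v) = (-2 + 2*D)/(-9 + v) (s(D, v) = (D + (D - 2))/(v - 9) = (D + (-2 + D))/(-9 + v) = (-2 + 2*D)/(-9 + v))
(s(2, -14) + 49)*(-6 + 2*12) = (2*(-1 + 2)/(-9 - 14) + 49)*(-6 + 2*12) = (2*1/(-23) + 49)*(-6 + 24) = (2*(-1/23)*1 + 49)*18 = (-2/23 + 49)*18 = (1125/23)*18 = 20250/23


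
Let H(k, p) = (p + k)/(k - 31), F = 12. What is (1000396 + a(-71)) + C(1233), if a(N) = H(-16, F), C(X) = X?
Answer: 47076567/47 ≈ 1.0016e+6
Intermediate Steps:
H(k, p) = (k + p)/(-31 + k)
a(N) = 4/47 (a(N) = (-16 + 12)/(-31 - 16) = -4/(-47) = -1/47*(-4) = 4/47)
(1000396 + a(-71)) + C(1233) = (1000396 + 4/47) + 1233 = 47018616/47 + 1233 = 47076567/47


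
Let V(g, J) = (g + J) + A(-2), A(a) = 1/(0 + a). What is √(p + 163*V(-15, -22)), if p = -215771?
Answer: I*√887534/2 ≈ 471.04*I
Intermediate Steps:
A(a) = 1/a
V(g, J) = -½ + J + g (V(g, J) = (g + J) + 1/(-2) = (J + g) - ½ = -½ + J + g)
√(p + 163*V(-15, -22)) = √(-215771 + 163*(-½ - 22 - 15)) = √(-215771 + 163*(-75/2)) = √(-215771 - 12225/2) = √(-443767/2) = I*√887534/2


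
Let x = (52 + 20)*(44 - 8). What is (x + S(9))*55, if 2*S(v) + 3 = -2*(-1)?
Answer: 285065/2 ≈ 1.4253e+5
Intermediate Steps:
S(v) = -½ (S(v) = -3/2 + (-2*(-1))/2 = -3/2 + (½)*2 = -3/2 + 1 = -½)
x = 2592 (x = 72*36 = 2592)
(x + S(9))*55 = (2592 - ½)*55 = (5183/2)*55 = 285065/2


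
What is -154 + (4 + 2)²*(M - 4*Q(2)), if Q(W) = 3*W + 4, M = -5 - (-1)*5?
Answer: -1594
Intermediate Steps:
M = 0 (M = -5 - 1*(-5) = -5 + 5 = 0)
Q(W) = 4 + 3*W
-154 + (4 + 2)²*(M - 4*Q(2)) = -154 + (4 + 2)²*(0 - 4*(4 + 3*2)) = -154 + 6²*(0 - 4*(4 + 6)) = -154 + 36*(0 - 4*10) = -154 + 36*(0 - 40) = -154 + 36*(-40) = -154 - 1440 = -1594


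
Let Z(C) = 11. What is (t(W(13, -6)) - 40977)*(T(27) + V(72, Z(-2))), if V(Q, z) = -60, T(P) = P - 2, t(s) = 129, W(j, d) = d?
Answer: 1429680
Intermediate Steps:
T(P) = -2 + P
(t(W(13, -6)) - 40977)*(T(27) + V(72, Z(-2))) = (129 - 40977)*((-2 + 27) - 60) = -40848*(25 - 60) = -40848*(-35) = 1429680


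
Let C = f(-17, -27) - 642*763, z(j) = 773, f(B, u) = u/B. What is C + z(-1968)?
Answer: -8314214/17 ≈ -4.8907e+5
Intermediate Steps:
C = -8327355/17 (C = -27/(-17) - 642*763 = -27*(-1/17) - 489846 = 27/17 - 489846 = -8327355/17 ≈ -4.8984e+5)
C + z(-1968) = -8327355/17 + 773 = -8314214/17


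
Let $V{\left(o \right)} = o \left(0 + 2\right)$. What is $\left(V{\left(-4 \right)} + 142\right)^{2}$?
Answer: $17956$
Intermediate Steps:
$V{\left(o \right)} = 2 o$ ($V{\left(o \right)} = o 2 = 2 o$)
$\left(V{\left(-4 \right)} + 142\right)^{2} = \left(2 \left(-4\right) + 142\right)^{2} = \left(-8 + 142\right)^{2} = 134^{2} = 17956$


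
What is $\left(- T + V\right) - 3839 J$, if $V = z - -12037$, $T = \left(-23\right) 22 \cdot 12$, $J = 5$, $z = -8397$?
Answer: $-9483$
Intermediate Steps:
$T = -6072$ ($T = \left(-506\right) 12 = -6072$)
$V = 3640$ ($V = -8397 - -12037 = -8397 + 12037 = 3640$)
$\left(- T + V\right) - 3839 J = \left(\left(-1\right) \left(-6072\right) + 3640\right) - 19195 = \left(6072 + 3640\right) - 19195 = 9712 - 19195 = -9483$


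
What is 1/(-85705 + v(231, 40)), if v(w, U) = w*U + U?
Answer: -1/76425 ≈ -1.3085e-5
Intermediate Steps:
v(w, U) = U + U*w (v(w, U) = U*w + U = U + U*w)
1/(-85705 + v(231, 40)) = 1/(-85705 + 40*(1 + 231)) = 1/(-85705 + 40*232) = 1/(-85705 + 9280) = 1/(-76425) = -1/76425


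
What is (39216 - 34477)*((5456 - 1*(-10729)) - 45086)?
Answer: -136961839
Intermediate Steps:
(39216 - 34477)*((5456 - 1*(-10729)) - 45086) = 4739*((5456 + 10729) - 45086) = 4739*(16185 - 45086) = 4739*(-28901) = -136961839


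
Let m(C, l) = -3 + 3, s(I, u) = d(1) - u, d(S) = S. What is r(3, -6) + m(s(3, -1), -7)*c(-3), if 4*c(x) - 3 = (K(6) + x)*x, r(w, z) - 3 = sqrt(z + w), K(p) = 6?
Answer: 3 + I*sqrt(3) ≈ 3.0 + 1.732*I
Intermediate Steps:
r(w, z) = 3 + sqrt(w + z) (r(w, z) = 3 + sqrt(z + w) = 3 + sqrt(w + z))
s(I, u) = 1 - u
m(C, l) = 0
c(x) = 3/4 + x*(6 + x)/4 (c(x) = 3/4 + ((6 + x)*x)/4 = 3/4 + (x*(6 + x))/4 = 3/4 + x*(6 + x)/4)
r(3, -6) + m(s(3, -1), -7)*c(-3) = (3 + sqrt(3 - 6)) + 0*(3/4 + (1/4)*(-3)**2 + (3/2)*(-3)) = (3 + sqrt(-3)) + 0*(3/4 + (1/4)*9 - 9/2) = (3 + I*sqrt(3)) + 0*(3/4 + 9/4 - 9/2) = (3 + I*sqrt(3)) + 0*(-3/2) = (3 + I*sqrt(3)) + 0 = 3 + I*sqrt(3)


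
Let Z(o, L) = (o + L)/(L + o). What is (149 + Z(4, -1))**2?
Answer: 22500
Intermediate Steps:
Z(o, L) = 1 (Z(o, L) = (L + o)/(L + o) = 1)
(149 + Z(4, -1))**2 = (149 + 1)**2 = 150**2 = 22500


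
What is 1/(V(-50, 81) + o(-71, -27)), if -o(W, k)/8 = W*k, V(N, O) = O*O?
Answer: -1/8775 ≈ -0.00011396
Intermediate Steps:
V(N, O) = O²
o(W, k) = -8*W*k
1/(V(-50, 81) + o(-71, -27)) = 1/(81² - 8*(-71)*(-27)) = 1/(6561 - 15336) = 1/(-8775) = -1/8775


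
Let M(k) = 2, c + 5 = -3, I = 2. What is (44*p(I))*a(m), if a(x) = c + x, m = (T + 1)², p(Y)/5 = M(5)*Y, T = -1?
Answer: -7040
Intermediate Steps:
c = -8 (c = -5 - 3 = -8)
p(Y) = 10*Y (p(Y) = 5*(2*Y) = 10*Y)
m = 0 (m = (-1 + 1)² = 0² = 0)
a(x) = -8 + x
(44*p(I))*a(m) = (44*(10*2))*(-8 + 0) = (44*20)*(-8) = 880*(-8) = -7040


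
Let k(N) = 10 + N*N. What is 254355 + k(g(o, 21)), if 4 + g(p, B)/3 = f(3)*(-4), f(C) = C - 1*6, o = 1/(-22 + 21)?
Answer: 254941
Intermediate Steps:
o = -1 (o = 1/(-1) = -1)
f(C) = -6 + C (f(C) = C - 6 = -6 + C)
g(p, B) = 24 (g(p, B) = -12 + 3*((-6 + 3)*(-4)) = -12 + 3*(-3*(-4)) = -12 + 3*12 = -12 + 36 = 24)
k(N) = 10 + N²
254355 + k(g(o, 21)) = 254355 + (10 + 24²) = 254355 + (10 + 576) = 254355 + 586 = 254941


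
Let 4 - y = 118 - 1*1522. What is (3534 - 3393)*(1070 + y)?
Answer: 349398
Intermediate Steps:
y = 1408 (y = 4 - (118 - 1*1522) = 4 - (118 - 1522) = 4 - 1*(-1404) = 4 + 1404 = 1408)
(3534 - 3393)*(1070 + y) = (3534 - 3393)*(1070 + 1408) = 141*2478 = 349398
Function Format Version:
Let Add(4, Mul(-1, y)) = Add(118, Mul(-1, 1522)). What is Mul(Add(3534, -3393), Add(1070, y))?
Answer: 349398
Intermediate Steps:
y = 1408 (y = Add(4, Mul(-1, Add(118, Mul(-1, 1522)))) = Add(4, Mul(-1, Add(118, -1522))) = Add(4, Mul(-1, -1404)) = Add(4, 1404) = 1408)
Mul(Add(3534, -3393), Add(1070, y)) = Mul(Add(3534, -3393), Add(1070, 1408)) = Mul(141, 2478) = 349398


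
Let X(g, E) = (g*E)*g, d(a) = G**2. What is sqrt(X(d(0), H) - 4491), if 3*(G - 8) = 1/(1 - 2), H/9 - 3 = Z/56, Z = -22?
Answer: sqrt(135076627)/42 ≈ 276.72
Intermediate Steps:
H = 657/28 (H = 27 + 9*(-22/56) = 27 + 9*(-22*1/56) = 27 + 9*(-11/28) = 27 - 99/28 = 657/28 ≈ 23.464)
G = 23/3 (G = 8 + 1/(3*(1 - 2)) = 8 + (1/3)/(-1) = 8 + (1/3)*(-1) = 8 - 1/3 = 23/3 ≈ 7.6667)
d(a) = 529/9 (d(a) = (23/3)**2 = 529/9)
X(g, E) = E*g**2 (X(g, E) = (E*g)*g = E*g**2)
sqrt(X(d(0), H) - 4491) = sqrt(657*(529/9)**2/28 - 4491) = sqrt((657/28)*(279841/81) - 4491) = sqrt(20428393/252 - 4491) = sqrt(19296661/252) = sqrt(135076627)/42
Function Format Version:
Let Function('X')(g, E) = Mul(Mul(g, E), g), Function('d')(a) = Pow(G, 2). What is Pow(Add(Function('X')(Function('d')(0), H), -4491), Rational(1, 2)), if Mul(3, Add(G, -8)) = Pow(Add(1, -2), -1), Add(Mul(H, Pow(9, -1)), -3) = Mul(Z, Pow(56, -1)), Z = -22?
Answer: Mul(Rational(1, 42), Pow(135076627, Rational(1, 2))) ≈ 276.72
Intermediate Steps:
H = Rational(657, 28) (H = Add(27, Mul(9, Mul(-22, Pow(56, -1)))) = Add(27, Mul(9, Mul(-22, Rational(1, 56)))) = Add(27, Mul(9, Rational(-11, 28))) = Add(27, Rational(-99, 28)) = Rational(657, 28) ≈ 23.464)
G = Rational(23, 3) (G = Add(8, Mul(Rational(1, 3), Pow(Add(1, -2), -1))) = Add(8, Mul(Rational(1, 3), Pow(-1, -1))) = Add(8, Mul(Rational(1, 3), -1)) = Add(8, Rational(-1, 3)) = Rational(23, 3) ≈ 7.6667)
Function('d')(a) = Rational(529, 9) (Function('d')(a) = Pow(Rational(23, 3), 2) = Rational(529, 9))
Function('X')(g, E) = Mul(E, Pow(g, 2)) (Function('X')(g, E) = Mul(Mul(E, g), g) = Mul(E, Pow(g, 2)))
Pow(Add(Function('X')(Function('d')(0), H), -4491), Rational(1, 2)) = Pow(Add(Mul(Rational(657, 28), Pow(Rational(529, 9), 2)), -4491), Rational(1, 2)) = Pow(Add(Mul(Rational(657, 28), Rational(279841, 81)), -4491), Rational(1, 2)) = Pow(Add(Rational(20428393, 252), -4491), Rational(1, 2)) = Pow(Rational(19296661, 252), Rational(1, 2)) = Mul(Rational(1, 42), Pow(135076627, Rational(1, 2)))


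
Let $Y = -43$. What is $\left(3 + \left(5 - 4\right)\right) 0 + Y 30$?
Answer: $-1290$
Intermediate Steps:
$\left(3 + \left(5 - 4\right)\right) 0 + Y 30 = \left(3 + \left(5 - 4\right)\right) 0 - 1290 = \left(3 + 1\right) 0 - 1290 = 4 \cdot 0 - 1290 = 0 - 1290 = -1290$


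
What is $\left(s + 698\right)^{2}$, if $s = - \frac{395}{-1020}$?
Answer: $\frac{20297985841}{41616} \approx 4.8775 \cdot 10^{5}$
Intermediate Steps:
$s = \frac{79}{204}$ ($s = \left(-395\right) \left(- \frac{1}{1020}\right) = \frac{79}{204} \approx 0.38725$)
$\left(s + 698\right)^{2} = \left(\frac{79}{204} + 698\right)^{2} = \left(\frac{142471}{204}\right)^{2} = \frac{20297985841}{41616}$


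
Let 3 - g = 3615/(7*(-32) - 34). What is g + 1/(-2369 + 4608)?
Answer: 3275743/192554 ≈ 17.012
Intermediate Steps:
g = 1463/86 (g = 3 - 3615/(7*(-32) - 34) = 3 - 3615/(-224 - 34) = 3 - 3615/(-258) = 3 - 3615*(-1)/258 = 3 - 1*(-1205/86) = 3 + 1205/86 = 1463/86 ≈ 17.012)
g + 1/(-2369 + 4608) = 1463/86 + 1/(-2369 + 4608) = 1463/86 + 1/2239 = 3275743/192554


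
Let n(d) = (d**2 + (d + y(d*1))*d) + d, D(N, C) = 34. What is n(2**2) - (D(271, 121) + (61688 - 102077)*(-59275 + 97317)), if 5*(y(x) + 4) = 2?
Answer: 7682391628/5 ≈ 1.5365e+9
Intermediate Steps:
y(x) = -18/5 (y(x) = -4 + (1/5)*2 = -4 + 2/5 = -18/5)
n(d) = d + d**2 + d*(-18/5 + d) (n(d) = (d**2 + (d - 18/5)*d) + d = (d**2 + (-18/5 + d)*d) + d = (d**2 + d*(-18/5 + d)) + d = d + d**2 + d*(-18/5 + d))
n(2**2) - (D(271, 121) + (61688 - 102077)*(-59275 + 97317)) = (1/5)*2**2*(-13 + 10*2**2) - (34 + (61688 - 102077)*(-59275 + 97317)) = (1/5)*4*(-13 + 10*4) - (34 - 40389*38042) = (1/5)*4*(-13 + 40) - (34 - 1536478338) = (1/5)*4*27 - 1*(-1536478304) = 108/5 + 1536478304 = 7682391628/5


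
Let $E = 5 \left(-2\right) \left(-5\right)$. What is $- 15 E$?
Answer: $-750$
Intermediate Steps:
$E = 50$ ($E = \left(-10\right) \left(-5\right) = 50$)
$- 15 E = \left(-15\right) 50 = -750$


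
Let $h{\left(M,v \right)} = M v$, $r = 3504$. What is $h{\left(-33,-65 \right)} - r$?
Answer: $-1359$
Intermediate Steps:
$h{\left(-33,-65 \right)} - r = \left(-33\right) \left(-65\right) - 3504 = 2145 - 3504 = -1359$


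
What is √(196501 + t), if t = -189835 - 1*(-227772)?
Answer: √234438 ≈ 484.19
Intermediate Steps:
t = 37937 (t = -189835 + 227772 = 37937)
√(196501 + t) = √(196501 + 37937) = √234438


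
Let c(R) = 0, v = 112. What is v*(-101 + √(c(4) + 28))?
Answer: -11312 + 224*√7 ≈ -10719.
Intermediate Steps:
v*(-101 + √(c(4) + 28)) = 112*(-101 + √(0 + 28)) = 112*(-101 + √28) = 112*(-101 + 2*√7) = -11312 + 224*√7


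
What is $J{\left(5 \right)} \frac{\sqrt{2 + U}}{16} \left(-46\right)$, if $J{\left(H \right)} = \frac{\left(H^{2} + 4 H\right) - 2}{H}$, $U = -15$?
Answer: $- \frac{989 i \sqrt{13}}{40} \approx - 89.147 i$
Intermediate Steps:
$J{\left(H \right)} = \frac{-2 + H^{2} + 4 H}{H}$
$J{\left(5 \right)} \frac{\sqrt{2 + U}}{16} \left(-46\right) = \left(4 + 5 - \frac{2}{5}\right) \frac{\sqrt{2 - 15}}{16} \left(-46\right) = \left(4 + 5 - \frac{2}{5}\right) \sqrt{-13} \cdot \frac{1}{16} \left(-46\right) = \left(4 + 5 - \frac{2}{5}\right) i \sqrt{13} \cdot \frac{1}{16} \left(-46\right) = \frac{43 \frac{i \sqrt{13}}{16}}{5} \left(-46\right) = \frac{43 i \sqrt{13}}{80} \left(-46\right) = - \frac{989 i \sqrt{13}}{40}$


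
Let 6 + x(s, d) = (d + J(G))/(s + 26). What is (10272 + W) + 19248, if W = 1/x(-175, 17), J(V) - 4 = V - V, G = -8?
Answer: 27010651/915 ≈ 29520.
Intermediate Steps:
J(V) = 4 (J(V) = 4 + (V - V) = 4 + 0 = 4)
x(s, d) = -6 + (4 + d)/(26 + s) (x(s, d) = -6 + (d + 4)/(s + 26) = -6 + (4 + d)/(26 + s))
W = -149/915 (W = 1/((-152 + 17 - 6*(-175))/(26 - 175)) = 1/((-152 + 17 + 1050)/(-149)) = 1/(-1/149*915) = 1/(-915/149) = -149/915 ≈ -0.16284)
(10272 + W) + 19248 = (10272 - 149/915) + 19248 = 9398731/915 + 19248 = 27010651/915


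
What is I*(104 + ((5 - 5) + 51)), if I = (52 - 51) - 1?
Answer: 0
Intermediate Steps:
I = 0 (I = 1 - 1 = 0)
I*(104 + ((5 - 5) + 51)) = 0*(104 + ((5 - 5) + 51)) = 0*(104 + (0 + 51)) = 0*(104 + 51) = 0*155 = 0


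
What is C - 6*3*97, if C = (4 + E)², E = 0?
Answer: -1730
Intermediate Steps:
C = 16 (C = (4 + 0)² = 4² = 16)
C - 6*3*97 = 16 - 6*3*97 = 16 - 3*6*97 = 16 - 18*97 = 16 - 1746 = -1730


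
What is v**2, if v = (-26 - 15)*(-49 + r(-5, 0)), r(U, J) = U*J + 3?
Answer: 3556996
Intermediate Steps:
r(U, J) = 3 + J*U (r(U, J) = J*U + 3 = 3 + J*U)
v = 1886 (v = (-26 - 15)*(-49 + (3 + 0*(-5))) = -41*(-49 + (3 + 0)) = -41*(-49 + 3) = -41*(-46) = 1886)
v**2 = 1886**2 = 3556996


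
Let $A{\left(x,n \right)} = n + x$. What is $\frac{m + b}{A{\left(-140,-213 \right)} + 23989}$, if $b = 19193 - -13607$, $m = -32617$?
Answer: $\frac{183}{23636} \approx 0.0077424$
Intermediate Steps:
$b = 32800$ ($b = 19193 + 13607 = 32800$)
$\frac{m + b}{A{\left(-140,-213 \right)} + 23989} = \frac{-32617 + 32800}{\left(-213 - 140\right) + 23989} = \frac{183}{-353 + 23989} = \frac{183}{23636}$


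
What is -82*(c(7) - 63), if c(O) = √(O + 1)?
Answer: 5166 - 164*√2 ≈ 4934.1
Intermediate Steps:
c(O) = √(1 + O)
-82*(c(7) - 63) = -82*(√(1 + 7) - 63) = -82*(√8 - 63) = -82*(2*√2 - 63) = -82*(-63 + 2*√2) = 5166 - 164*√2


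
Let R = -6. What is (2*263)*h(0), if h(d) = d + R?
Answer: -3156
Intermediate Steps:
h(d) = -6 + d (h(d) = d - 6 = -6 + d)
(2*263)*h(0) = (2*263)*(-6 + 0) = 526*(-6) = -3156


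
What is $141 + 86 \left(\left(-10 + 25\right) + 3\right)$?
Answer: $1689$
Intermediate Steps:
$141 + 86 \left(\left(-10 + 25\right) + 3\right) = 141 + 86 \left(15 + 3\right) = 141 + 86 \cdot 18 = 141 + 1548 = 1689$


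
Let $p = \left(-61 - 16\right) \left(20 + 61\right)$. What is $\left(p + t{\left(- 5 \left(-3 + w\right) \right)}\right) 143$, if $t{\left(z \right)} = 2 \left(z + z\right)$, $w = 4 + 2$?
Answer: $-900471$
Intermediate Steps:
$p = -6237$ ($p = \left(-77\right) 81 = -6237$)
$w = 6$
$t{\left(z \right)} = 4 z$ ($t{\left(z \right)} = 2 \cdot 2 z = 4 z$)
$\left(p + t{\left(- 5 \left(-3 + w\right) \right)}\right) 143 = \left(-6237 + 4 \left(- 5 \left(-3 + 6\right)\right)\right) 143 = \left(-6237 + 4 \left(\left(-5\right) 3\right)\right) 143 = \left(-6237 + 4 \left(-15\right)\right) 143 = \left(-6237 - 60\right) 143 = \left(-6297\right) 143 = -900471$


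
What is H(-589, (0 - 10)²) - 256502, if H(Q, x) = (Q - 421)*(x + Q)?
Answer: 237388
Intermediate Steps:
H(Q, x) = (-421 + Q)*(Q + x)
H(-589, (0 - 10)²) - 256502 = ((-589)² - 421*(-589) - 421*(0 - 10)² - 589*(0 - 10)²) - 256502 = (346921 + 247969 - 421*(-10)² - 589*(-10)²) - 256502 = (346921 + 247969 - 421*100 - 589*100) - 256502 = (346921 + 247969 - 42100 - 58900) - 256502 = 493890 - 256502 = 237388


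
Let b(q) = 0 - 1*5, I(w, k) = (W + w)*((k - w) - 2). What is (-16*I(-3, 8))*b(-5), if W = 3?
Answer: 0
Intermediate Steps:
I(w, k) = (3 + w)*(-2 + k - w) (I(w, k) = (3 + w)*((k - w) - 2) = (3 + w)*(-2 + k - w))
b(q) = -5 (b(q) = 0 - 5 = -5)
(-16*I(-3, 8))*b(-5) = -16*(-6 - 1*(-3)² - 5*(-3) + 3*8 + 8*(-3))*(-5) = -16*(-6 - 1*9 + 15 + 24 - 24)*(-5) = -16*(-6 - 9 + 15 + 24 - 24)*(-5) = -16*0*(-5) = 0*(-5) = 0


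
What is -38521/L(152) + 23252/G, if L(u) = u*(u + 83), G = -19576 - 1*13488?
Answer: -263027473/147630760 ≈ -1.7817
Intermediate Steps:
G = -33064 (G = -19576 - 13488 = -33064)
L(u) = u*(83 + u)
-38521/L(152) + 23252/G = -38521*1/(152*(83 + 152)) + 23252/(-33064) = -38521/(152*235) + 23252*(-1/33064) = -38521/35720 - 5813/8266 = -263027473/147630760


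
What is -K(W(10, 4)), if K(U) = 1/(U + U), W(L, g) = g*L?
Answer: -1/80 ≈ -0.012500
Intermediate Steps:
W(L, g) = L*g
K(U) = 1/(2*U)
-K(W(10, 4)) = -1/(2*(10*4)) = -1/(2*40) = -1*1/80 = -1/80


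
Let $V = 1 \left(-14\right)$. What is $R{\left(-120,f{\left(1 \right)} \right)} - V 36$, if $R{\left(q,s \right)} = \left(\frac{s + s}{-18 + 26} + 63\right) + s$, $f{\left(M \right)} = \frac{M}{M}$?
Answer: $\frac{2273}{4} \approx 568.25$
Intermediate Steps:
$f{\left(M \right)} = 1$
$V = -14$
$R{\left(q,s \right)} = 63 + \frac{5 s}{4}$ ($R{\left(q,s \right)} = \left(\frac{2 s}{8} + 63\right) + s = \left(2 s \frac{1}{8} + 63\right) + s = \left(\frac{s}{4} + 63\right) + s = \left(63 + \frac{s}{4}\right) + s = 63 + \frac{5 s}{4}$)
$R{\left(-120,f{\left(1 \right)} \right)} - V 36 = \left(63 + \frac{5}{4} \cdot 1\right) - \left(-14\right) 36 = \left(63 + \frac{5}{4}\right) - -504 = \frac{257}{4} + 504 = \frac{2273}{4}$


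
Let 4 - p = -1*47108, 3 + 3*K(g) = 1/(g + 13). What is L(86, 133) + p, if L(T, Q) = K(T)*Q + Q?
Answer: 13992397/297 ≈ 47112.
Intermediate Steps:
K(g) = -1 + 1/(3*(13 + g)) (K(g) = -1 + 1/(3*(g + 13)) = -1 + 1/(3*(13 + g)))
p = 47112 (p = 4 - (-1)*47108 = 4 - 1*(-47108) = 4 + 47108 = 47112)
L(T, Q) = Q + Q*(-38/3 - T)/(13 + T) (L(T, Q) = ((-38/3 - T)/(13 + T))*Q + Q = Q*(-38/3 - T)/(13 + T) + Q = Q + Q*(-38/3 - T)/(13 + T))
L(86, 133) + p = (⅓)*133/(13 + 86) + 47112 = (⅓)*133/99 + 47112 = (⅓)*133*(1/99) + 47112 = 133/297 + 47112 = 13992397/297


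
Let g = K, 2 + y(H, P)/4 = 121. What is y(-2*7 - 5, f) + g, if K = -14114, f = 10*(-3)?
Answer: -13638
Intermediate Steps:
f = -30
y(H, P) = 476 (y(H, P) = -8 + 4*121 = -8 + 484 = 476)
g = -14114
y(-2*7 - 5, f) + g = 476 - 14114 = -13638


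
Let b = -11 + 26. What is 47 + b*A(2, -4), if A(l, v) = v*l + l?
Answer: -43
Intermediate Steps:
A(l, v) = l + l*v (A(l, v) = l*v + l = l + l*v)
b = 15
47 + b*A(2, -4) = 47 + 15*(2*(1 - 4)) = 47 + 15*(2*(-3)) = 47 + 15*(-6) = 47 - 90 = -43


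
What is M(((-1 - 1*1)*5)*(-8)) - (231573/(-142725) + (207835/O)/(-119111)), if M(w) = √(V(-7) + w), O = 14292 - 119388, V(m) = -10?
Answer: 966273970886171/595548115384200 + √70 ≈ 9.9891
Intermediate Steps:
O = -105096
M(w) = √(-10 + w)
M(((-1 - 1*1)*5)*(-8)) - (231573/(-142725) + (207835/O)/(-119111)) = √(-10 + ((-1 - 1*1)*5)*(-8)) - (231573/(-142725) + (207835/(-105096))/(-119111)) = √(-10 + ((-1 - 1)*5)*(-8)) - (231573*(-1/142725) + (207835*(-1/105096))*(-1/119111)) = √(-10 - 2*5*(-8)) - (-77191/47575 - 207835/105096*(-1/119111)) = √(-10 - 10*(-8)) - (-77191/47575 + 207835/12518089656) = √(-10 + 80) - 1*(-966273970886171/595548115384200) = √70 + 966273970886171/595548115384200 = 966273970886171/595548115384200 + √70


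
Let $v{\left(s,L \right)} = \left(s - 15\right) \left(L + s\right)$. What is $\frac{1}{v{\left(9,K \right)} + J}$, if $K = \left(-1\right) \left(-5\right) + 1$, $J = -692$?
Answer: $- \frac{1}{782} \approx -0.0012788$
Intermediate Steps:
$K = 6$ ($K = 5 + 1 = 6$)
$v{\left(s,L \right)} = \left(-15 + s\right) \left(L + s\right)$
$\frac{1}{v{\left(9,K \right)} + J} = \frac{1}{\left(9^{2} - 90 - 135 + 6 \cdot 9\right) - 692} = \frac{1}{\left(81 - 90 - 135 + 54\right) - 692} = \frac{1}{-90 - 692} = \frac{1}{-782} = - \frac{1}{782}$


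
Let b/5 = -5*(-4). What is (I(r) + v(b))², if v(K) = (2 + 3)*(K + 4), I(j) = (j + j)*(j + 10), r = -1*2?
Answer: 238144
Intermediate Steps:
r = -2
I(j) = 2*j*(10 + j) (I(j) = (2*j)*(10 + j) = 2*j*(10 + j))
b = 100 (b = 5*(-5*(-4)) = 5*20 = 100)
v(K) = 20 + 5*K (v(K) = 5*(4 + K) = 20 + 5*K)
(I(r) + v(b))² = (2*(-2)*(10 - 2) + (20 + 5*100))² = (2*(-2)*8 + (20 + 500))² = (-32 + 520)² = 488² = 238144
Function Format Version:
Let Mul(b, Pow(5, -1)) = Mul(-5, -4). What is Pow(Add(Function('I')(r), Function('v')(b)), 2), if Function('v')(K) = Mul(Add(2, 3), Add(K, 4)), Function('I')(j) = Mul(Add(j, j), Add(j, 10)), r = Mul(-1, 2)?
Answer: 238144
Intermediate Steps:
r = -2
Function('I')(j) = Mul(2, j, Add(10, j)) (Function('I')(j) = Mul(Mul(2, j), Add(10, j)) = Mul(2, j, Add(10, j)))
b = 100 (b = Mul(5, Mul(-5, -4)) = Mul(5, 20) = 100)
Function('v')(K) = Add(20, Mul(5, K)) (Function('v')(K) = Mul(5, Add(4, K)) = Add(20, Mul(5, K)))
Pow(Add(Function('I')(r), Function('v')(b)), 2) = Pow(Add(Mul(2, -2, Add(10, -2)), Add(20, Mul(5, 100))), 2) = Pow(Add(Mul(2, -2, 8), Add(20, 500)), 2) = Pow(Add(-32, 520), 2) = Pow(488, 2) = 238144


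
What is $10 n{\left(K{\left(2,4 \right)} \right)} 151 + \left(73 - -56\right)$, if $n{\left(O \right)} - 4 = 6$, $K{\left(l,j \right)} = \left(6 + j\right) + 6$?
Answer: $15229$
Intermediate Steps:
$K{\left(l,j \right)} = 12 + j$
$n{\left(O \right)} = 10$ ($n{\left(O \right)} = 4 + 6 = 10$)
$10 n{\left(K{\left(2,4 \right)} \right)} 151 + \left(73 - -56\right) = 10 \cdot 10 \cdot 151 + \left(73 - -56\right) = 100 \cdot 151 + \left(73 + 56\right) = 15100 + 129 = 15229$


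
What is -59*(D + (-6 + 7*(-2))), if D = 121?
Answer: -5959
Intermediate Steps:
-59*(D + (-6 + 7*(-2))) = -59*(121 + (-6 + 7*(-2))) = -59*(121 + (-6 - 14)) = -59*(121 - 20) = -59*101 = -5959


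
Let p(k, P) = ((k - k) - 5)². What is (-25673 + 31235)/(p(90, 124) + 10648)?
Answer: 5562/10673 ≈ 0.52113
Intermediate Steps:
p(k, P) = 25 (p(k, P) = (0 - 5)² = (-5)² = 25)
(-25673 + 31235)/(p(90, 124) + 10648) = (-25673 + 31235)/(25 + 10648) = 5562/10673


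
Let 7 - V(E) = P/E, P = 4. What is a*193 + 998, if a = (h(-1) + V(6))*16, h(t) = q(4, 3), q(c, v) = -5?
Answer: 15346/3 ≈ 5115.3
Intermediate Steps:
h(t) = -5
V(E) = 7 - 4/E
a = 64/3 (a = (-5 + (7 - 4/6))*16 = (-5 + (7 - 4*⅙))*16 = (-5 + (7 - ⅔))*16 = (-5 + 19/3)*16 = (4/3)*16 = 64/3 ≈ 21.333)
a*193 + 998 = (64/3)*193 + 998 = 12352/3 + 998 = 15346/3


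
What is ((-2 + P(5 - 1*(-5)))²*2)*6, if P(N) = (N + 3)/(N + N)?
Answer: 2187/100 ≈ 21.870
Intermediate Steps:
P(N) = (3 + N)/(2*N) (P(N) = (3 + N)/((2*N)) = (3 + N)*(1/(2*N)) = (3 + N)/(2*N))
((-2 + P(5 - 1*(-5)))²*2)*6 = ((-2 + (3 + (5 - 1*(-5)))/(2*(5 - 1*(-5))))²*2)*6 = ((-2 + (3 + (5 + 5))/(2*(5 + 5)))²*2)*6 = ((-2 + (½)*(3 + 10)/10)²*2)*6 = ((-2 + (½)*(⅒)*13)²*2)*6 = ((-2 + 13/20)²*2)*6 = ((-27/20)²*2)*6 = ((729/400)*2)*6 = (729/200)*6 = 2187/100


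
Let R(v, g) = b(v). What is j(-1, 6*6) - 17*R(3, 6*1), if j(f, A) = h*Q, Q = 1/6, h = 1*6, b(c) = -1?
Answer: 18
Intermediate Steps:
h = 6
Q = ⅙ ≈ 0.16667
R(v, g) = -1
j(f, A) = 1 (j(f, A) = 6*(⅙) = 1)
j(-1, 6*6) - 17*R(3, 6*1) = 1 - 17*(-1) = 1 + 17 = 18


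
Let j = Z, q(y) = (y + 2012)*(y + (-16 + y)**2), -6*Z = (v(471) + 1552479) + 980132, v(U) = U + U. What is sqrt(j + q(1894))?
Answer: sqrt(496187445930)/6 ≈ 1.1740e+5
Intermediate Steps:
v(U) = 2*U
Z = -2533553/6 (Z = -((2*471 + 1552479) + 980132)/6 = -((942 + 1552479) + 980132)/6 = -(1553421 + 980132)/6 = -1/6*2533553 = -2533553/6 ≈ -4.2226e+5)
q(y) = (2012 + y)*(y + (-16 + y)**2)
j = -2533553/6 ≈ -4.2226e+5
sqrt(j + q(1894)) = sqrt(-2533553/6 + (515072 + 1894**3 - 62116*1894 + 1981*1894**2)) = sqrt(-2533553/6 + (515072 + 6794224984 - 117647704 + 1981*3587236)) = sqrt(-2533553/6 + (515072 + 6794224984 - 117647704 + 7106314516)) = sqrt(-2533553/6 + 13783406868) = sqrt(82697907655/6) = sqrt(496187445930)/6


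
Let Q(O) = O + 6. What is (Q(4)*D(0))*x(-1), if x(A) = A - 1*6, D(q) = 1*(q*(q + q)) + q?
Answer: 0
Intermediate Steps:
D(q) = q + 2*q**2 (D(q) = 1*(q*(2*q)) + q = 1*(2*q**2) + q = 2*q**2 + q = q + 2*q**2)
Q(O) = 6 + O
x(A) = -6 + A (x(A) = A - 6 = -6 + A)
(Q(4)*D(0))*x(-1) = ((6 + 4)*(0*(1 + 2*0)))*(-6 - 1) = (10*(0*(1 + 0)))*(-7) = (10*(0*1))*(-7) = (10*0)*(-7) = 0*(-7) = 0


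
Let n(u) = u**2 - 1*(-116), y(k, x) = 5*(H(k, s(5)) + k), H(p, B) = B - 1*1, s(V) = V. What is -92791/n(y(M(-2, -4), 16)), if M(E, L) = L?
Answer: -92791/116 ≈ -799.92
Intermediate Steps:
H(p, B) = -1 + B (H(p, B) = B - 1 = -1 + B)
y(k, x) = 20 + 5*k (y(k, x) = 5*((-1 + 5) + k) = 5*(4 + k) = 20 + 5*k)
n(u) = 116 + u**2 (n(u) = u**2 + 116 = 116 + u**2)
-92791/n(y(M(-2, -4), 16)) = -92791/(116 + (20 + 5*(-4))**2) = -92791/(116 + (20 - 20)**2) = -92791/(116 + 0**2) = -92791/(116 + 0) = -92791/116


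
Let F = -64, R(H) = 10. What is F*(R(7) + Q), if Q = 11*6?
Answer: -4864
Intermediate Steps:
Q = 66
F*(R(7) + Q) = -64*(10 + 66) = -64*76 = -4864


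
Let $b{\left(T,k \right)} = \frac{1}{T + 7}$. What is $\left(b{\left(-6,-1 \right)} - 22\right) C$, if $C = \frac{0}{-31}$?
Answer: $0$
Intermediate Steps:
$b{\left(T,k \right)} = \frac{1}{7 + T}$
$C = 0$ ($C = 0 \left(- \frac{1}{31}\right) = 0$)
$\left(b{\left(-6,-1 \right)} - 22\right) C = \left(\frac{1}{7 - 6} - 22\right) 0 = \left(1^{-1} - 22\right) 0 = \left(1 - 22\right) 0 = \left(-21\right) 0 = 0$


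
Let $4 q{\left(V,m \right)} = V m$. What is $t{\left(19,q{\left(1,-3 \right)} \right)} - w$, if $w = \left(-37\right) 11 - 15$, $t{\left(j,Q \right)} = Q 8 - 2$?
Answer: $414$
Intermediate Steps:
$q{\left(V,m \right)} = \frac{V m}{4}$
$t{\left(j,Q \right)} = -2 + 8 Q$ ($t{\left(j,Q \right)} = 8 Q - 2 = -2 + 8 Q$)
$w = -422$ ($w = -407 - 15 = -422$)
$t{\left(19,q{\left(1,-3 \right)} \right)} - w = \left(-2 + 8 \cdot \frac{1}{4} \cdot 1 \left(-3\right)\right) - -422 = \left(-2 + 8 \left(- \frac{3}{4}\right)\right) + 422 = \left(-2 - 6\right) + 422 = -8 + 422 = 414$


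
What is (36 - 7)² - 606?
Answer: 235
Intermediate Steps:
(36 - 7)² - 606 = 29² - 606 = 841 - 606 = 235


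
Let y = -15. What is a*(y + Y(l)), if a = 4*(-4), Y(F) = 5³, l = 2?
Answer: -1760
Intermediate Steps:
Y(F) = 125
a = -16
a*(y + Y(l)) = -16*(-15 + 125) = -16*110 = -1760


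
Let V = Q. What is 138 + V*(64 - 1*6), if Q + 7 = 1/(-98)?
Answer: -13161/49 ≈ -268.59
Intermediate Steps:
Q = -687/98 (Q = -7 + 1/(-98) = -7 - 1/98 = -687/98 ≈ -7.0102)
V = -687/98 ≈ -7.0102
138 + V*(64 - 1*6) = 138 - 687*(64 - 1*6)/98 = 138 - 687*(64 - 6)/98 = 138 - 687/98*58 = 138 - 19923/49 = -13161/49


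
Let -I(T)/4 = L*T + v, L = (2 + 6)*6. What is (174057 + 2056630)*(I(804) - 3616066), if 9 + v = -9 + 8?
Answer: -8410568880678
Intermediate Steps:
L = 48 (L = 8*6 = 48)
v = -10 (v = -9 + (-9 + 8) = -9 - 1 = -10)
I(T) = 40 - 192*T (I(T) = -4*(48*T - 10) = -4*(-10 + 48*T) = 40 - 192*T)
(174057 + 2056630)*(I(804) - 3616066) = (174057 + 2056630)*((40 - 192*804) - 3616066) = 2230687*((40 - 154368) - 3616066) = 2230687*(-154328 - 3616066) = 2230687*(-3770394) = -8410568880678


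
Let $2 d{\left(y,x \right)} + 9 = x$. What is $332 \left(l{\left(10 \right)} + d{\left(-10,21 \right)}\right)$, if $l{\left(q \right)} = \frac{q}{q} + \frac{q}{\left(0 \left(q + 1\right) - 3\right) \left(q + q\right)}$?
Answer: $\frac{6806}{3} \approx 2268.7$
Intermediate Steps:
$d{\left(y,x \right)} = - \frac{9}{2} + \frac{x}{2}$
$l{\left(q \right)} = \frac{5}{6}$ ($l{\left(q \right)} = 1 + \frac{q}{\left(0 \left(1 + q\right) - 3\right) 2 q} = 1 + \frac{q}{\left(0 - 3\right) 2 q} = 1 + \frac{q}{\left(-3\right) 2 q} = 1 + \frac{q}{\left(-6\right) q} = 1 + q \left(- \frac{1}{6 q}\right) = 1 - \frac{1}{6} = \frac{5}{6}$)
$332 \left(l{\left(10 \right)} + d{\left(-10,21 \right)}\right) = 332 \left(\frac{5}{6} + \left(- \frac{9}{2} + \frac{1}{2} \cdot 21\right)\right) = 332 \left(\frac{5}{6} + \left(- \frac{9}{2} + \frac{21}{2}\right)\right) = 332 \left(\frac{5}{6} + 6\right) = 332 \cdot \frac{41}{6} = \frac{6806}{3}$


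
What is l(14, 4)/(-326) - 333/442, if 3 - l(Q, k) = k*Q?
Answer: -21283/36023 ≈ -0.59082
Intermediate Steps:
l(Q, k) = 3 - Q*k (l(Q, k) = 3 - k*Q = 3 - Q*k)
l(14, 4)/(-326) - 333/442 = (3 - 1*14*4)/(-326) - 333/442 = (3 - 56)*(-1/326) - 333*1/442 = -53*(-1/326) - 333/442 = 53/326 - 333/442 = -21283/36023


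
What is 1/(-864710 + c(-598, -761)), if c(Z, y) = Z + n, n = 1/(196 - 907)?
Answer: -711/615233989 ≈ -1.1557e-6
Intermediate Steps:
n = -1/711 (n = 1/(-711) = -1/711 ≈ -0.0014065)
c(Z, y) = -1/711 + Z (c(Z, y) = Z - 1/711 = -1/711 + Z)
1/(-864710 + c(-598, -761)) = 1/(-864710 + (-1/711 - 598)) = 1/(-864710 - 425179/711) = 1/(-615233989/711) = -711/615233989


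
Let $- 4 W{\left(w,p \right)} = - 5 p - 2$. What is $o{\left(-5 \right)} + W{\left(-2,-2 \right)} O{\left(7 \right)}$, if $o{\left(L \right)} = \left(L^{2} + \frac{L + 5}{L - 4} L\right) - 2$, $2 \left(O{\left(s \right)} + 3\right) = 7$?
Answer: $22$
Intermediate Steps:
$O{\left(s \right)} = \frac{1}{2}$ ($O{\left(s \right)} = -3 + \frac{1}{2} \cdot 7 = -3 + \frac{7}{2} = \frac{1}{2}$)
$W{\left(w,p \right)} = \frac{1}{2} + \frac{5 p}{4}$ ($W{\left(w,p \right)} = - \frac{- 5 p - 2}{4} = - \frac{-2 - 5 p}{4} = \frac{1}{2} + \frac{5 p}{4}$)
$o{\left(L \right)} = -2 + L^{2} + \frac{L \left(5 + L\right)}{-4 + L}$ ($o{\left(L \right)} = \left(L^{2} + \frac{5 + L}{-4 + L} L\right) - 2 = \left(L^{2} + \frac{L \left(5 + L\right)}{-4 + L}\right) - 2 = -2 + L^{2} + \frac{L \left(5 + L\right)}{-4 + L}$)
$o{\left(-5 \right)} + W{\left(-2,-2 \right)} O{\left(7 \right)} = \frac{8 + \left(-5\right)^{3} - 3 \left(-5\right)^{2} + 3 \left(-5\right)}{-4 - 5} + \left(\frac{1}{2} + \frac{5}{4} \left(-2\right)\right) \frac{1}{2} = \frac{8 - 125 - 75 - 15}{-9} + \left(\frac{1}{2} - \frac{5}{2}\right) \frac{1}{2} = - \frac{8 - 125 - 75 - 15}{9} - 1 = \left(- \frac{1}{9}\right) \left(-207\right) - 1 = 23 - 1 = 22$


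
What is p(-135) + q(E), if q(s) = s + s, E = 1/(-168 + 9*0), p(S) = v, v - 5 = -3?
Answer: 167/84 ≈ 1.9881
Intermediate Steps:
v = 2 (v = 5 - 3 = 2)
p(S) = 2
E = -1/168 (E = 1/(-168 + 0) = 1/(-168) = -1/168 ≈ -0.0059524)
q(s) = 2*s
p(-135) + q(E) = 2 + 2*(-1/168) = 2 - 1/84 = 167/84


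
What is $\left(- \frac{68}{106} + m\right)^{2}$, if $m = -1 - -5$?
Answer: $\frac{31684}{2809} \approx 11.279$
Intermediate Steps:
$m = 4$ ($m = -1 + 5 = 4$)
$\left(- \frac{68}{106} + m\right)^{2} = \left(- \frac{68}{106} + 4\right)^{2} = \left(\left(-68\right) \frac{1}{106} + 4\right)^{2} = \left(- \frac{34}{53} + 4\right)^{2} = \left(\frac{178}{53}\right)^{2} = \frac{31684}{2809}$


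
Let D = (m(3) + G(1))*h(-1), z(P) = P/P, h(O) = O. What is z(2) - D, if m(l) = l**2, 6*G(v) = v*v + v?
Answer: 31/3 ≈ 10.333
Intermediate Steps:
z(P) = 1
G(v) = v/6 + v**2/6 (G(v) = (v*v + v)/6 = (v**2 + v)/6 = (v + v**2)/6 = v/6 + v**2/6)
D = -28/3 (D = (3**2 + (1/6)*1*(1 + 1))*(-1) = (9 + (1/6)*1*2)*(-1) = (9 + 1/3)*(-1) = (28/3)*(-1) = -28/3 ≈ -9.3333)
z(2) - D = 1 - 1*(-28/3) = 1 + 28/3 = 31/3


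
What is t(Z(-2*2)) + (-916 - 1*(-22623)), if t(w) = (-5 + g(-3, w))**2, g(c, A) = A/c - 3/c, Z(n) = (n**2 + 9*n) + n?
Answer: 21723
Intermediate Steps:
Z(n) = n**2 + 10*n
g(c, A) = -3/c + A/c
t(w) = (-4 - w/3)**2 (t(w) = (-5 + (-3 + w)/(-3))**2 = (-5 - (-3 + w)/3)**2 = (-5 + (1 - w/3))**2 = (-4 - w/3)**2)
t(Z(-2*2)) + (-916 - 1*(-22623)) = (12 + (-2*2)*(10 - 2*2))**2/9 + (-916 - 1*(-22623)) = (12 - 4*(10 - 4))**2/9 + (-916 + 22623) = (12 - 4*6)**2/9 + 21707 = (12 - 24)**2/9 + 21707 = (1/9)*(-12)**2 + 21707 = (1/9)*144 + 21707 = 16 + 21707 = 21723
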